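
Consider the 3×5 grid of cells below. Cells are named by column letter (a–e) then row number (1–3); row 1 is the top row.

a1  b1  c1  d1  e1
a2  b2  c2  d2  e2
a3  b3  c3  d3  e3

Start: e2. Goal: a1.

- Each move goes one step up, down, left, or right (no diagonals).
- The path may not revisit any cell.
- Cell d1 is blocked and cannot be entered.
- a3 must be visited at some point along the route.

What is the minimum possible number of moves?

7

Any route passes through a3 somewhere between e2 and a1. Summing Manhattan distances along the two legs (e2 → a3 → a1) gives a lower bound of 5 + 2 = 7 moves.
A route of 7 moves achieves this: e2 → e3 → d3 → c3 → b3 → a3 → a2 → a1.
Since 7 matches the lower bound, it is optimal.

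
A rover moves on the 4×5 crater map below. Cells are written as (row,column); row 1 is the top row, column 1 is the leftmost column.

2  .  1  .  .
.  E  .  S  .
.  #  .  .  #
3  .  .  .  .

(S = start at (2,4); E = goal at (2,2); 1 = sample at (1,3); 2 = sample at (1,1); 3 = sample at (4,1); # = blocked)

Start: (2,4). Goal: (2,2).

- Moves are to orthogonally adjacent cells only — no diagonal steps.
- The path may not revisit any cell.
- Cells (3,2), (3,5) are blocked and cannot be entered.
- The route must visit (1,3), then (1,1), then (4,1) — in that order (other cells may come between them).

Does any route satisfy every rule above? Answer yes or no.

One route that works: (2,4) → (1,4) → (1,3) → (1,2) → (1,1) → (2,1) → (3,1) → (4,1) → (4,2) → (4,3) → (3,3) → (2,3) → (2,2).

yes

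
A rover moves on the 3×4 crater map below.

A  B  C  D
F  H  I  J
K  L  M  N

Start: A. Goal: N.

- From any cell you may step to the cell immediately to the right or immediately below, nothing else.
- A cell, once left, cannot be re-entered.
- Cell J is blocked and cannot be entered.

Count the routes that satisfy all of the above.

A right/down-only route from A to N makes exactly 2 down-moves and 3 right-moves in some order.
With no other constraints that would be C(5,2) = 10 routes.
Subtract routes through each blocked cell (inclusion–exclusion for overlaps): − through J: 4 → 6.
That gives 6 routes.

6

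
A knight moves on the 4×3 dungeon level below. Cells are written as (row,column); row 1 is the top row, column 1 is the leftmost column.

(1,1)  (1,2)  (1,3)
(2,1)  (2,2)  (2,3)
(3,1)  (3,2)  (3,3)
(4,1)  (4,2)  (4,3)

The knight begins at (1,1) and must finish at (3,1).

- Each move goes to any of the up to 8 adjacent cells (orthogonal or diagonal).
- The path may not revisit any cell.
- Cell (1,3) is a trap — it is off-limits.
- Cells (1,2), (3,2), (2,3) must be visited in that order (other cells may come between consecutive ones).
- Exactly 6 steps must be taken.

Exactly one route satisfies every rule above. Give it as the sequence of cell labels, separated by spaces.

(1,1) (1,2) (2,1) (3,2) (2,3) (2,2) (3,1)

The waypoints must appear in the order (1,2), (3,2), (2,3), with no cell reused.
Route from (1,1): right 1 to (1,2), down-left 1 to (2,1), down-right 1 to (3,2), up-right 1 to (2,3), left 1 to (2,2), down-left 1 to (3,1) — 6 moves in all.
Check: order respected ((1,2) at step 1, (3,2) at step 3, (2,3) at step 4); 6 moves as required.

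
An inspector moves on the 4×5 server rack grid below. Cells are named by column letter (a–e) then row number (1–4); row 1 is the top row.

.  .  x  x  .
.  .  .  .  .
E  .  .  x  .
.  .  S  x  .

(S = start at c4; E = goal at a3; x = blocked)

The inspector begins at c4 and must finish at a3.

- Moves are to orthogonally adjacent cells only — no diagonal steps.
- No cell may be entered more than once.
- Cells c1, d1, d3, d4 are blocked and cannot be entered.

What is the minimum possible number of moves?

The Manhattan distance from c4 to a3 is |4−3| + |3−1| = 3, so at least 3 moves are needed.
A route of 3 moves achieves this: c4 → c3 → b3 → a3.
Since 3 matches the lower bound, it is optimal.

3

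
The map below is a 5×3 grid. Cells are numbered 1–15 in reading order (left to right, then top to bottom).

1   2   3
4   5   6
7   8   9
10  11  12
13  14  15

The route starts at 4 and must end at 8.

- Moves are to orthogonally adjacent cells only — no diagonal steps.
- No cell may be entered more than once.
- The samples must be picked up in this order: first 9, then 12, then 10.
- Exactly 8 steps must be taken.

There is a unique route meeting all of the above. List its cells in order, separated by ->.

4 -> 5 -> 6 -> 9 -> 12 -> 11 -> 10 -> 7 -> 8

The waypoints must appear in the order 9, 12, 10, with no cell reused.
Route from 4: 2× right (reaching 6), 2× down (reaching 12), 2× left (reaching 10), up to 7, right to 8 — 8 moves in all.
Check: order respected (9 at step 3, 12 at step 4, 10 at step 6); 8 moves as required.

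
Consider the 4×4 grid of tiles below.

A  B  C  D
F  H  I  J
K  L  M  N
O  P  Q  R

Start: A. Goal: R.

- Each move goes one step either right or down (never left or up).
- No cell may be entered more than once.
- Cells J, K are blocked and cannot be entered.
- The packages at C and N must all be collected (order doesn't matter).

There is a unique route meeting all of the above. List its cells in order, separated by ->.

Moves only go right or down, so the column and row indices never decrease.
Route from A: 2× right (reaching C), 2× down (reaching M), right to N, down to R — 6 moves in all.
Check: all required cells visited.

A -> B -> C -> I -> M -> N -> R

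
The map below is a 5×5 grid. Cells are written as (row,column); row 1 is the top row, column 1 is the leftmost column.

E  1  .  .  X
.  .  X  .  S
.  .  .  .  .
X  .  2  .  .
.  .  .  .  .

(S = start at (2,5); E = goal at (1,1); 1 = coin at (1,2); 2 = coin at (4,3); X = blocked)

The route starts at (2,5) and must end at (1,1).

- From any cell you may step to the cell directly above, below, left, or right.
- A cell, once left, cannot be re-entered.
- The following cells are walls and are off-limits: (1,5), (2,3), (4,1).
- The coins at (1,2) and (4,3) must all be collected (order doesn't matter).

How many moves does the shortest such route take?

9

Any route passes through (1,2) and (4,3) in some order between (2,5) and (1,1). Summing Manhattan distances along each leg and taking the cheapest ordering ((2,5) → (4,3) → (1,2) → (1,1)) gives a lower bound of 4 + 4 + 1 = 9 moves.
A route of 9 moves achieves this: (2,5) → (3,5) → (4,5) → (4,4) → (4,3) → (3,3) → (3,2) → (2,2) → (1,2) → (1,1).
Since 9 matches the lower bound, it is optimal.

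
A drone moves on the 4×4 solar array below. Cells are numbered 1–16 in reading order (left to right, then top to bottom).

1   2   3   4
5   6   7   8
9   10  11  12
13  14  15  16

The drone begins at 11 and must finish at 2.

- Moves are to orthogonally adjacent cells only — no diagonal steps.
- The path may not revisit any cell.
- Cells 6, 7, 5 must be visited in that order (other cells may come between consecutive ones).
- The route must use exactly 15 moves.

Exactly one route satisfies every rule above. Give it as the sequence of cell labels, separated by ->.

11 -> 10 -> 6 -> 7 -> 3 -> 4 -> 8 -> 12 -> 16 -> 15 -> 14 -> 13 -> 9 -> 5 -> 1 -> 2

The waypoints must appear in the order 6, 7, 5, with no cell reused.
Route from 11: left to 10, up to 6, right to 7, up to 3, right to 4, 3× down (reaching 16), 3× left (reaching 13), 3× up (reaching 1), right to 2 — 15 moves in all.
Check: order respected (6 at step 2, 7 at step 3, 5 at step 13); 15 moves as required.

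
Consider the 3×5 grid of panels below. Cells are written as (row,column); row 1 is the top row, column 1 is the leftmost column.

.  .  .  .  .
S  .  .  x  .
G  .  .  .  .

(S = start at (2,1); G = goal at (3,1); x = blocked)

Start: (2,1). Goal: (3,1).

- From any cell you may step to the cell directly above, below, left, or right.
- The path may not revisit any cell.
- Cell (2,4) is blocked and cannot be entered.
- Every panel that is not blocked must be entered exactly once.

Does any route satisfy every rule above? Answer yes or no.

One route that works: (2,1) → (1,1) → (1,2) → (2,2) → (2,3) → (1,3) → (1,4) → (1,5) → (2,5) → (3,5) → (3,4) → (3,3) → (3,2) → (3,1).

yes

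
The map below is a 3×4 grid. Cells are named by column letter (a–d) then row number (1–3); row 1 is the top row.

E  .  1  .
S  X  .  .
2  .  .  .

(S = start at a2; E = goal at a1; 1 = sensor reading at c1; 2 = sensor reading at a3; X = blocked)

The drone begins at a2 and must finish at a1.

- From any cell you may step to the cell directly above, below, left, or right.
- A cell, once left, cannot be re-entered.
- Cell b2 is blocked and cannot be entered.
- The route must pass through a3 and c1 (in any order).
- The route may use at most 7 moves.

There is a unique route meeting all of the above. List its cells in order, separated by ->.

a2 -> a3 -> b3 -> c3 -> c2 -> c1 -> b1 -> a1

The budget equals the shortest possible length, so every move has to be on a shortest route through the required cells.
Route from a2: down 1 to a3, right 2 to c3, up 2 to c1, left 2 to a1 — 7 moves in all.
Check: all required cells visited; 7 ≤ 7 moves.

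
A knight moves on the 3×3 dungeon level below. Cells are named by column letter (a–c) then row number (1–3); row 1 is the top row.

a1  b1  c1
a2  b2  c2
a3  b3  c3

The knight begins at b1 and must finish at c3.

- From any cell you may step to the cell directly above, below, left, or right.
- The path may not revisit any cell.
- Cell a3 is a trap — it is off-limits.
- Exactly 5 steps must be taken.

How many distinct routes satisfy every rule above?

3

Need simple routes of exactly 5 moves from b1 to c3 (Manhattan distance 3, so 1 moves are spent on a detour and 1 undoing it).
Enumerating: b1 a1 a2 b2 b3 c3 | b1 a1 a2 b2 c2 c3 | b1 c1 c2 b2 b3 c3.
That gives 3 routes.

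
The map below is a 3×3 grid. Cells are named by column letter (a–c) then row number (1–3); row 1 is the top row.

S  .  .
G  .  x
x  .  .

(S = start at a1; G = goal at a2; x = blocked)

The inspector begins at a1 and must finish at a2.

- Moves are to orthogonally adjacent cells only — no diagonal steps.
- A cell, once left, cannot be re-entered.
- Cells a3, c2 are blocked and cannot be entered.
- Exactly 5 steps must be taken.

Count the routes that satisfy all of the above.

0

Need simple routes of exactly 5 moves from a1 to a2 (Manhattan distance 1, so 2 moves are spent on a detour and 2 undoing it).
No route satisfies every constraint, so the count is 0.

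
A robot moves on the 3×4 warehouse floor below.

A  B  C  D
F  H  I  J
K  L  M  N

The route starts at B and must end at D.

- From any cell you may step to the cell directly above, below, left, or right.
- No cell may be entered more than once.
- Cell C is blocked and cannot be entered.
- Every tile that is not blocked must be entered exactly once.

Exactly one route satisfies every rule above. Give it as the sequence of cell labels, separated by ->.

Need to visit all 11 open cells exactly once, starting at B and ending at D.
Cell A has only two open neighbours (F and B), so the path must pass straight through it: one of those is the cell it's entered from and the other is where it exits.
Route from B: left 1 to A, down 2 to K, right 1 to L, up 1 to H, right 1 to I, down 1 to M, right 1 to N, up 2 to D — 10 moves in all.
Check: all 11 open cells covered.

B -> A -> F -> K -> L -> H -> I -> M -> N -> J -> D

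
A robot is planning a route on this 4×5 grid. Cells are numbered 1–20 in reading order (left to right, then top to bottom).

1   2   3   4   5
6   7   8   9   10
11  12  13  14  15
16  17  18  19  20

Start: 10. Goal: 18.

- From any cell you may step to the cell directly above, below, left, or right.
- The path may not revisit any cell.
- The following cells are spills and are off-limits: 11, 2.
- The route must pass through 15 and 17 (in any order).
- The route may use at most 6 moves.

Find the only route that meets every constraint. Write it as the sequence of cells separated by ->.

The 6-move cap with required stops at 15, 17 leaves no slack for detours.
Route from 10: down 1 to 15, left 3 to 12, down 1 to 17, right 1 to 18 — 6 moves in all.
Check: all required cells visited; 6 ≤ 6 moves.

10 -> 15 -> 14 -> 13 -> 12 -> 17 -> 18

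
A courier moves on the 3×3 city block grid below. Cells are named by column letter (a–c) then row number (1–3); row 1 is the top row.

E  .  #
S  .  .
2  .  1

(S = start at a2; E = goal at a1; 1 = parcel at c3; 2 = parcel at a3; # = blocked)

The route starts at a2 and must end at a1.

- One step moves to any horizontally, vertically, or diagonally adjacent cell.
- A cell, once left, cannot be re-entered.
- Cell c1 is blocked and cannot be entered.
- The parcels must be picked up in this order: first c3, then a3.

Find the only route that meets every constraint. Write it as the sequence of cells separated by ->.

The waypoints must appear in the order c3, a3, with no cell reused.
Route from a2: up-right 1 to b1, down-right 1 to c2, down 1 to c3, left 2 to a3, up-right 1 to b2, up-left 1 to a1 — 7 moves in all.
Check: order respected (1 at step 3, 2 at step 5).

a2 -> b1 -> c2 -> c3 -> b3 -> a3 -> b2 -> a1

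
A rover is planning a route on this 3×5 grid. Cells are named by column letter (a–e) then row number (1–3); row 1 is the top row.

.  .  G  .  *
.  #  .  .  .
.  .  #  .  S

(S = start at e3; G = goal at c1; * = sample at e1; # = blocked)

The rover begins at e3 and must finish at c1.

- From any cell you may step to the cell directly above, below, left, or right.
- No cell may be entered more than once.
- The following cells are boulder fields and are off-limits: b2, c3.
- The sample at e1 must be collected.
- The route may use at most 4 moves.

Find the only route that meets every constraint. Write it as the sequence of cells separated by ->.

Any route must reach e1 and still end at c1 within 4 moves, so the order of the required stops is forced.
Route from e3: 2× up (reaching e1), 2× left (reaching c1) — 4 moves in all.
Check: all required cells visited; 4 ≤ 4 moves.

e3 -> e2 -> e1 -> d1 -> c1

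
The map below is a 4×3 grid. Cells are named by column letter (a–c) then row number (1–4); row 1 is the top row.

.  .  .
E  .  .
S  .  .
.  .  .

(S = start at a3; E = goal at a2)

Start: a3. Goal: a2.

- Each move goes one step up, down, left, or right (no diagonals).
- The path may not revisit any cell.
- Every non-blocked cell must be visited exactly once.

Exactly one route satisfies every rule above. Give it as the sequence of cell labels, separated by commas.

Need to visit all 12 open cells exactly once, starting at a3 and ending at a2.
Route from a3: down 1 to a4, right 2 to c4, up 1 to c3, left 1 to b3, up 1 to b2, right 1 to c2, up 1 to c1, left 2 to a1, down 1 to a2 — 11 moves in all.
Check: all 12 open cells covered.

a3, a4, b4, c4, c3, b3, b2, c2, c1, b1, a1, a2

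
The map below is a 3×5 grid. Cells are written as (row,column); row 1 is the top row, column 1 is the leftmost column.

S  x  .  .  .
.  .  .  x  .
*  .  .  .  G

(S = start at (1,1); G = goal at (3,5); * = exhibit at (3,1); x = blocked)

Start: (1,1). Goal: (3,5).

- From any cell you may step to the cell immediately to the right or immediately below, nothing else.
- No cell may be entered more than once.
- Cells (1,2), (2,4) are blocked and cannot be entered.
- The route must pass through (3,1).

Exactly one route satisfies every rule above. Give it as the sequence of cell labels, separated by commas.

Moves only go right or down, so the column and row indices never decrease.
Route from (1,1): 2× down (reaching (3,1)), 4× right (reaching (3,5)) — 6 moves in all.
Check: all required cells visited.

(1,1), (2,1), (3,1), (3,2), (3,3), (3,4), (3,5)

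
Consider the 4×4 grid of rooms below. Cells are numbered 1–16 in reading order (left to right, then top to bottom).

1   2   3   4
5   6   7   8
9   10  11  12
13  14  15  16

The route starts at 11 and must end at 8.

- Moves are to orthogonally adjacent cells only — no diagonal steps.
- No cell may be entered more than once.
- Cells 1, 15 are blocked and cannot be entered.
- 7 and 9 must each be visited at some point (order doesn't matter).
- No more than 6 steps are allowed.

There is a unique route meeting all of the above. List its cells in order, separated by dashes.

Any route must reach 7 and 9 and still end at 8 within 6 moves, so the order of the required stops is forced.
Route from 11: left 2 to 9, up 1 to 5, right 3 to 8 — 6 moves in all.
Check: all required cells visited; 6 ≤ 6 moves.

11 - 10 - 9 - 5 - 6 - 7 - 8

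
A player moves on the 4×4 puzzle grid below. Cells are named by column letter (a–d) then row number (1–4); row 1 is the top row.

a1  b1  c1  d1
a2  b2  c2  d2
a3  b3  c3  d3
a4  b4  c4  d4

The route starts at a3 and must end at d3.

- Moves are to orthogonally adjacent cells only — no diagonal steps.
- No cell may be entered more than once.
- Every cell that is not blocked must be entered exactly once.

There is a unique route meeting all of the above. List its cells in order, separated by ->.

Need to visit all 16 open cells exactly once, starting at a3 and ending at d3.
Cell d4 has only two open neighbours (d3 and c4), so the path must pass straight through it: one of those is the cell it's entered from and the other is where it exits.
Route from a3: down 1 to a4, right 1 to b4, up 2 to b2, left 1 to a2, up 1 to a1, right 3 to d1, down 1 to d2, left 1 to c2, down 2 to c4, right 1 to d4, up 1 to d3 — 15 moves in all.
Check: all 16 open cells covered.

a3 -> a4 -> b4 -> b3 -> b2 -> a2 -> a1 -> b1 -> c1 -> d1 -> d2 -> c2 -> c3 -> c4 -> d4 -> d3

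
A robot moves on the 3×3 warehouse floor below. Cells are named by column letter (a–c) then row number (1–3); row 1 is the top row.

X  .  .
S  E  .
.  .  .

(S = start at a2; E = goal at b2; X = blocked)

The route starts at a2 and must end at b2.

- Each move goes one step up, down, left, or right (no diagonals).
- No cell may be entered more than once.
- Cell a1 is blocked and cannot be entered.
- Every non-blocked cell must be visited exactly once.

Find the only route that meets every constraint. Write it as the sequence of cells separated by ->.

a2 -> a3 -> b3 -> c3 -> c2 -> c1 -> b1 -> b2

Need to visit all 8 open cells exactly once, starting at a2 and ending at b2.
Route from a2: down 1 to a3, right 2 to c3, up 2 to c1, left 1 to b1, down 1 to b2 — 7 moves in all.
Check: all 8 open cells covered.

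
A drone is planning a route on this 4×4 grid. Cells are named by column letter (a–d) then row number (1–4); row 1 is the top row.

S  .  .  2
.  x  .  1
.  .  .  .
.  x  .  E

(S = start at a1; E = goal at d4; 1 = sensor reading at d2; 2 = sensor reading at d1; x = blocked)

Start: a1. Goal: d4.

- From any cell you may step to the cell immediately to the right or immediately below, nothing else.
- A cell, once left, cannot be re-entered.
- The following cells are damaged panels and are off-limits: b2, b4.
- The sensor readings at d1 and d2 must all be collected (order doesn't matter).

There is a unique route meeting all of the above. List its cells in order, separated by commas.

Moves only go right or down, so the column and row indices never decrease.
Route from a1: right 3 to d1, down 3 to d4 — 6 moves in all.
Check: all required cells visited.

a1, b1, c1, d1, d2, d3, d4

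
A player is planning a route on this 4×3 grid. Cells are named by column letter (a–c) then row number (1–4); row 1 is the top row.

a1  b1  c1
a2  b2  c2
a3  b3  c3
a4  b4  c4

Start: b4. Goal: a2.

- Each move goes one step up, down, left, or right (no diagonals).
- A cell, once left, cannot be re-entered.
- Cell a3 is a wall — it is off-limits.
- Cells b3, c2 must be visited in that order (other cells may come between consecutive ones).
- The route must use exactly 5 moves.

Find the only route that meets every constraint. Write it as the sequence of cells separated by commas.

The waypoints must appear in the order b3, c2, with no cell reused.
Route from b4: up to b3, right to c3, up to c2, 2× left (reaching a2) — 5 moves in all.
Check: order respected (b3 at step 1, c2 at step 3); 5 moves as required.

b4, b3, c3, c2, b2, a2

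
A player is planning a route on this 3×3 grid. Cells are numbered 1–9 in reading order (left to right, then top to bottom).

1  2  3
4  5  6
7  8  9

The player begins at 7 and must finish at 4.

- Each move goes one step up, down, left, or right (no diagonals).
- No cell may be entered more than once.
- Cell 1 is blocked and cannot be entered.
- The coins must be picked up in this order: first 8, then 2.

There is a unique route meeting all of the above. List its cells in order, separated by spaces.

7 8 9 6 3 2 5 4

The waypoints must appear in the order 8, 2, with no cell reused.
Route from 7: right 2 to 9, up 2 to 3, left 1 to 2, down 1 to 5, left 1 to 4 — 7 moves in all.
Check: order respected (8 at step 1, 2 at step 5).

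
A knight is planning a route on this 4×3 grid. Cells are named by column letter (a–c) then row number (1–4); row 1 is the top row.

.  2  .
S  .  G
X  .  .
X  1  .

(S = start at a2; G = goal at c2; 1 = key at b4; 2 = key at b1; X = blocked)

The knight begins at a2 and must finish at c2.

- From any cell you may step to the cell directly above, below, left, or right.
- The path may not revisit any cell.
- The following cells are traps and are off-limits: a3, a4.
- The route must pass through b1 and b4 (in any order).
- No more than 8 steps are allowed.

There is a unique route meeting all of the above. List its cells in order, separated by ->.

The 8-move cap with required stops at b1, b4 leaves no slack for detours.
Route from a2: up 1 to a1, right 1 to b1, down 3 to b4, right 1 to c4, up 2 to c2 — 8 moves in all.
Check: all required cells visited; 8 ≤ 8 moves.

a2 -> a1 -> b1 -> b2 -> b3 -> b4 -> c4 -> c3 -> c2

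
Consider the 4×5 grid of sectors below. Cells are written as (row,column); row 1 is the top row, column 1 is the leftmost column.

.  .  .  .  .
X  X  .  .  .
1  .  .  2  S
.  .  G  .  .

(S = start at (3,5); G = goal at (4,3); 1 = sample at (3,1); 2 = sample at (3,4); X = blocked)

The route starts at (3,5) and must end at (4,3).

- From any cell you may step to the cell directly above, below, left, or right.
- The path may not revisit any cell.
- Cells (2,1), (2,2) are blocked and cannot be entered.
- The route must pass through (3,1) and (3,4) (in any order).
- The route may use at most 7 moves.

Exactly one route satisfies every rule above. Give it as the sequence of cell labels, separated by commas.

The 7-move cap with required stops at (3,1), (3,4) leaves no slack for detours.
Route from (3,5): 4× left (reaching (3,1)), down to (4,1), 2× right (reaching (4,3)) — 7 moves in all.
Check: all required cells visited; 7 ≤ 7 moves.

(3,5), (3,4), (3,3), (3,2), (3,1), (4,1), (4,2), (4,3)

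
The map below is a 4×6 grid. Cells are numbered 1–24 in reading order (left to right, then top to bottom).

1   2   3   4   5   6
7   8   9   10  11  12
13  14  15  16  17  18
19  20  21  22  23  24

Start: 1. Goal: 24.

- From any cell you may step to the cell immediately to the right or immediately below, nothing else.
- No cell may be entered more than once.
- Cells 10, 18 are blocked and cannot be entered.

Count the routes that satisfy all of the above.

23

A right/down-only route from 1 to 24 makes exactly 3 down-moves and 5 right-moves in some order.
With no other constraints that would be C(8,3) = 56 routes.
Subtract routes through each blocked cell (inclusion–exclusion for overlaps): − through 10: 24 − through 18: 21 + through 10&18: 12 → 23.
That gives 23 routes.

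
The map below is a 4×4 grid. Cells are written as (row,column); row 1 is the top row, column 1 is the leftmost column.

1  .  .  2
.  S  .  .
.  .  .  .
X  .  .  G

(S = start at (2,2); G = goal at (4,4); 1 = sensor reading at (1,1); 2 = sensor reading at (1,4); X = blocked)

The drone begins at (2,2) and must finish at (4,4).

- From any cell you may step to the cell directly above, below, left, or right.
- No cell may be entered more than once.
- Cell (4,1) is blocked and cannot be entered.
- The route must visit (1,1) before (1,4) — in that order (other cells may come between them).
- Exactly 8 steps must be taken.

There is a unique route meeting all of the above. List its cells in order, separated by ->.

The waypoints must appear in the order (1,1), (1,4), with no cell reused.
Route from (2,2): left to (2,1), up to (1,1), 3× right (reaching (1,4)), 3× down (reaching (4,4)) — 8 moves in all.
Check: order respected (1 at step 2, 2 at step 5); 8 moves as required.

(2,2) -> (2,1) -> (1,1) -> (1,2) -> (1,3) -> (1,4) -> (2,4) -> (3,4) -> (4,4)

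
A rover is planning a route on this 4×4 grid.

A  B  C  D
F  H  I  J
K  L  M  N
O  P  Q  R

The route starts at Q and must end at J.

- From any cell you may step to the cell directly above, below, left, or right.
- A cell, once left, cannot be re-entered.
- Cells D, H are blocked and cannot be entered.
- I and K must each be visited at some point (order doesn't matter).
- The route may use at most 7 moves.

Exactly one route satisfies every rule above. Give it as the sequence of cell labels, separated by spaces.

Any route must reach I and K and still end at J within 7 moves, so the order of the required stops is forced.
Route from Q: left 2 to O, up 1 to K, right 2 to M, up 1 to I, right 1 to J — 7 moves in all.
Check: all required cells visited; 7 ≤ 7 moves.

Q P O K L M I J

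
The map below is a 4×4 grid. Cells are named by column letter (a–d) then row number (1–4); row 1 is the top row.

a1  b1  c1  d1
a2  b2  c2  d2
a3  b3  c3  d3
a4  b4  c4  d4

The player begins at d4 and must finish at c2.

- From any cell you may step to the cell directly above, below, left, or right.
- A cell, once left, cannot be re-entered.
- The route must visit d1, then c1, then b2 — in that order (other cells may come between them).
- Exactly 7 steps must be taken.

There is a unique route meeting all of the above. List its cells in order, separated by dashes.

The waypoints must appear in the order d1, c1, b2, with no cell reused.
Route from d4: 3× up (reaching d1), 2× left (reaching b1), down to b2, right to c2 — 7 moves in all.
Check: order respected (d1 at step 3, c1 at step 4, b2 at step 6); 7 moves as required.

d4 - d3 - d2 - d1 - c1 - b1 - b2 - c2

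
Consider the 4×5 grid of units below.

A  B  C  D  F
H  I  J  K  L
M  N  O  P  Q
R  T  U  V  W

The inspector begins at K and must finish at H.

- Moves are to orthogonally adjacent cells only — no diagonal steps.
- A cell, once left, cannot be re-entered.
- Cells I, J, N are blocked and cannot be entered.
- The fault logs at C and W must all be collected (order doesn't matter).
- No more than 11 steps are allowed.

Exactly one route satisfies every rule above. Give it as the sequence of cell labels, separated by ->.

K -> P -> V -> W -> Q -> L -> F -> D -> C -> B -> A -> H

Any route must reach C and W and still end at H within 11 moves, so the order of the required stops is forced.
Route from K: down 2 to V, right 1 to W, up 3 to F, left 4 to A, down 1 to H — 11 moves in all.
Check: all required cells visited; 11 ≤ 11 moves.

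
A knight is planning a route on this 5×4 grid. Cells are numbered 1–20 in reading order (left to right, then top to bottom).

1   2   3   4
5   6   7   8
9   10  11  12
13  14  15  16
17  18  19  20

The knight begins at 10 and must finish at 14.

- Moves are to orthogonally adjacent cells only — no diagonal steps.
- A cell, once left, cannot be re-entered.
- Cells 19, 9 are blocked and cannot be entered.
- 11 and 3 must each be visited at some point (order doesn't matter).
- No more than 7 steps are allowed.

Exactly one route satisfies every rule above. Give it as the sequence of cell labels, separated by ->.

10 -> 6 -> 2 -> 3 -> 7 -> 11 -> 15 -> 14

Any route must reach 11 and 3 and still end at 14 within 7 moves, so the order of the required stops is forced.
Route from 10: 2× up (reaching 2), right to 3, 3× down (reaching 15), left to 14 — 7 moves in all.
Check: all required cells visited; 7 ≤ 7 moves.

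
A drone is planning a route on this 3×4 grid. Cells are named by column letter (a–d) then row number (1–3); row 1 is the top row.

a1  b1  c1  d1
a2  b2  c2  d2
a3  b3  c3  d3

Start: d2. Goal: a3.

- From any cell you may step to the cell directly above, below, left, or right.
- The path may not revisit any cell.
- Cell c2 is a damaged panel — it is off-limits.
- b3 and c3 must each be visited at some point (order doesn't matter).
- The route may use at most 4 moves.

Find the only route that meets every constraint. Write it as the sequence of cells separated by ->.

d2 -> d3 -> c3 -> b3 -> a3

Any route must reach b3 and c3 and still end at a3 within 4 moves, so the order of the required stops is forced.
Route from d2: down to d3, 3× left (reaching a3) — 4 moves in all.
Check: all required cells visited; 4 ≤ 4 moves.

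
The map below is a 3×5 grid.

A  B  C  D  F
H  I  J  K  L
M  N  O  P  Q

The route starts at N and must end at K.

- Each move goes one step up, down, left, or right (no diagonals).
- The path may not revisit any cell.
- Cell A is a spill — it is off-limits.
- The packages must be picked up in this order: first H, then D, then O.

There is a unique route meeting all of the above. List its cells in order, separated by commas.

The waypoints must appear in the order H, D, O, with no cell reused.
Route from N: left 1 to M, up 1 to H, right 1 to I, up 1 to B, right 3 to F, down 2 to Q, left 2 to O, up 1 to J, right 1 to K — 13 moves in all.
Check: order respected (H at step 2, D at step 6, O at step 11).

N, M, H, I, B, C, D, F, L, Q, P, O, J, K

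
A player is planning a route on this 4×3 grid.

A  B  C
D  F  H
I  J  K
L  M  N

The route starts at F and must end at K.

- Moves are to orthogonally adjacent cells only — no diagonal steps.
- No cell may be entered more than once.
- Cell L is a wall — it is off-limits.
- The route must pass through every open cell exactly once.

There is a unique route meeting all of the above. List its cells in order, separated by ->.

Need to visit all 11 open cells exactly once, starting at F and ending at K.
Route from F: right 1 to H, up 1 to C, left 2 to A, down 2 to I, right 1 to J, down 1 to M, right 1 to N, up 1 to K — 10 moves in all.
Check: all 11 open cells covered.

F -> H -> C -> B -> A -> D -> I -> J -> M -> N -> K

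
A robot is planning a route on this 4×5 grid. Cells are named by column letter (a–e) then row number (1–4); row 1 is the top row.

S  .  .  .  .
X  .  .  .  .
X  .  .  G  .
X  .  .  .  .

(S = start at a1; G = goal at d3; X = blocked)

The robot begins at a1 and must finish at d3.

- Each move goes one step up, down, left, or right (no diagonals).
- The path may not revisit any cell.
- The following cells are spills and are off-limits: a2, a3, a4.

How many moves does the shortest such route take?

5

The Manhattan distance from a1 to d3 is |1−3| + |1−4| = 5, so at least 5 moves are needed.
A route of 5 moves achieves this: a1 → b1 → b2 → b3 → c3 → d3.
Since 5 matches the lower bound, it is optimal.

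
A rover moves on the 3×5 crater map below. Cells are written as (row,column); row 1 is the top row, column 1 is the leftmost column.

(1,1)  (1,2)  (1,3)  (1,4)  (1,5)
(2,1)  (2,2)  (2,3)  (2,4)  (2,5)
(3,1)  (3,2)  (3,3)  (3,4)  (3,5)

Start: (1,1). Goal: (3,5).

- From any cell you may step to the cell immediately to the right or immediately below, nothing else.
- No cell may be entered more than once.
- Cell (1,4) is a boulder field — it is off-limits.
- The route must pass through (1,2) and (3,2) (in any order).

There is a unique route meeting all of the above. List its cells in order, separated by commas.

(1,1), (1,2), (2,2), (3,2), (3,3), (3,4), (3,5)

Moves only go right or down, so the column and row indices never decrease.
Route from (1,1): right to (1,2), 2× down (reaching (3,2)), 3× right (reaching (3,5)) — 6 moves in all.
Check: all required cells visited.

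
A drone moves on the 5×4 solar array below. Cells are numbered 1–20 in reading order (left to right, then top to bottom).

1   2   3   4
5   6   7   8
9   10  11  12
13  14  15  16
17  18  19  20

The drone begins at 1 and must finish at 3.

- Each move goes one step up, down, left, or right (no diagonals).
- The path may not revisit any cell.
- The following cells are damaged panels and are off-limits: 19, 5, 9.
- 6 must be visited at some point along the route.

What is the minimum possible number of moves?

4

Any route passes through 6 somewhere between 1 and 3. Summing Manhattan distances along the two legs (1 → 6 → 3) gives a lower bound of 2 + 2 = 4 moves.
A route of 4 moves achieves this: 1 → 2 → 6 → 7 → 3.
Since 4 matches the lower bound, it is optimal.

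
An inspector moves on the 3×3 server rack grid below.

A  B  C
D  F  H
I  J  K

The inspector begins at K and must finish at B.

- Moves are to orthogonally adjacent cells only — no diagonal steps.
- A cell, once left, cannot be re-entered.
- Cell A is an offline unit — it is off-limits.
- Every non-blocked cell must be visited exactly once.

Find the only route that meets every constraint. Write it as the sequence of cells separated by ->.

Need to visit all 8 open cells exactly once, starting at K and ending at B.
Route from K: left 2 to I, up 1 to D, right 2 to H, up 1 to C, left 1 to B — 7 moves in all.
Check: all 8 open cells covered.

K -> J -> I -> D -> F -> H -> C -> B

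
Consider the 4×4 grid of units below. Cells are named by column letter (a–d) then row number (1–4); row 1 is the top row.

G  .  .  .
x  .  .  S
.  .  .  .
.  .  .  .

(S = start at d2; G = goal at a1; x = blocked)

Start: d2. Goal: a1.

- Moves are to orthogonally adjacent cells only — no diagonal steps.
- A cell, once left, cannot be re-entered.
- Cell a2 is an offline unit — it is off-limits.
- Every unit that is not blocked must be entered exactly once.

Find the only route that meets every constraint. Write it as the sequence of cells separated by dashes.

d2 - d1 - c1 - c2 - c3 - d3 - d4 - c4 - b4 - a4 - a3 - b3 - b2 - b1 - a1

Need to visit all 15 open cells exactly once, starting at d2 and ending at a1.
Cell d4 has only two open neighbours (d3 and c4), so the path must pass straight through it: one of those is the cell it's entered from and the other is where it exits.
Route from d2: up to d1, left to c1, 2× down (reaching c3), right to d3, down to d4, 3× left (reaching a4), up to a3, right to b3, 2× up (reaching b1), left to a1 — 14 moves in all.
Check: all 15 open cells covered.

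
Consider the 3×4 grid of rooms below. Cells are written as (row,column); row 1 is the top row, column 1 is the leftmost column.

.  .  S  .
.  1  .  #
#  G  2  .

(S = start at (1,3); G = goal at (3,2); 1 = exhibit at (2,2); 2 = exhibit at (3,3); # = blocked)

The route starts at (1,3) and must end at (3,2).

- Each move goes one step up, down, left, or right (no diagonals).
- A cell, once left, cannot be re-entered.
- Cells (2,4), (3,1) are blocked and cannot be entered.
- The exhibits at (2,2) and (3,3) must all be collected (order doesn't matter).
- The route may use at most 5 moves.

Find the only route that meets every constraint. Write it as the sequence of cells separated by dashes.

(1,3) - (1,2) - (2,2) - (2,3) - (3,3) - (3,2)

Any route must reach (2,2) and (3,3) and still end at (3,2) within 5 moves, so the order of the required stops is forced.
Route from (1,3): left 1 to (1,2), down 1 to (2,2), right 1 to (2,3), down 1 to (3,3), left 1 to (3,2) — 5 moves in all.
Check: all required cells visited; 5 ≤ 5 moves.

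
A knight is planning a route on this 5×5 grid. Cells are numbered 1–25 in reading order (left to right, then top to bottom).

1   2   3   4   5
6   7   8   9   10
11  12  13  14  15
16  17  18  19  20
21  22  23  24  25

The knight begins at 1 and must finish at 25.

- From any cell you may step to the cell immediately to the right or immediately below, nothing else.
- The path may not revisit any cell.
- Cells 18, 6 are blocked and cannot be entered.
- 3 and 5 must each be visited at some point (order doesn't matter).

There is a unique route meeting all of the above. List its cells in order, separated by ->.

1 -> 2 -> 3 -> 4 -> 5 -> 10 -> 15 -> 20 -> 25

Moves only go right or down, so the column and row indices never decrease.
Route from 1: 4× right (reaching 5), 4× down (reaching 25) — 8 moves in all.
Check: all required cells visited.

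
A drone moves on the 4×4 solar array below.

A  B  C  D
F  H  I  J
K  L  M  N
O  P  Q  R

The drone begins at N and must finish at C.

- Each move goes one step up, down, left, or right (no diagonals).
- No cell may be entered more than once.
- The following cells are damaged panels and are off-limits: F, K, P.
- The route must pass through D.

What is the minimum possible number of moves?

Any route passes through D somewhere between N and C. Summing Manhattan distances along the two legs (N → D → C) gives a lower bound of 2 + 1 = 3 moves.
A route of 3 moves achieves this: N → J → D → C.
Since 3 matches the lower bound, it is optimal.

3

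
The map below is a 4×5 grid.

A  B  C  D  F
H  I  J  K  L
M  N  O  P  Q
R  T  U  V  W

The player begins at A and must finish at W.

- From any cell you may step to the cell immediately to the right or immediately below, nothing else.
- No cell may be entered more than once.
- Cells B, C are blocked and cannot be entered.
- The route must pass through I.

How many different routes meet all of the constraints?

A right/down-only route from A to W makes exactly 3 down-moves and 4 right-moves in some order.
With no other constraints that would be C(7,3) = 35 routes.
Split at I and multiply the segment counts (each segment already excludes blocked cells): A→I: 1; I→W: 10; product = 10.
That gives 10 routes.

10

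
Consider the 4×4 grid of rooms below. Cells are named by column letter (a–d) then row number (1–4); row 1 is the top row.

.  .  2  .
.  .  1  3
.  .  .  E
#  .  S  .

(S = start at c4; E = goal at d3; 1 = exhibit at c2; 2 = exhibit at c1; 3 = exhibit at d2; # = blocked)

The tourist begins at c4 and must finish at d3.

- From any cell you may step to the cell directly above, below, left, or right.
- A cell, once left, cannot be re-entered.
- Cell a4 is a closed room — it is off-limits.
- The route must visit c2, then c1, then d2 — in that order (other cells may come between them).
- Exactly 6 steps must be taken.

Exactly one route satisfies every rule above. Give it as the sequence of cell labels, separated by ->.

c4 -> c3 -> c2 -> c1 -> d1 -> d2 -> d3

The waypoints must appear in the order c2, c1, d2, with no cell reused.
Route from c4: up 3 to c1, right 1 to d1, down 2 to d3 — 6 moves in all.
Check: order respected (1 at step 2, 2 at step 3, 3 at step 5); 6 moves as required.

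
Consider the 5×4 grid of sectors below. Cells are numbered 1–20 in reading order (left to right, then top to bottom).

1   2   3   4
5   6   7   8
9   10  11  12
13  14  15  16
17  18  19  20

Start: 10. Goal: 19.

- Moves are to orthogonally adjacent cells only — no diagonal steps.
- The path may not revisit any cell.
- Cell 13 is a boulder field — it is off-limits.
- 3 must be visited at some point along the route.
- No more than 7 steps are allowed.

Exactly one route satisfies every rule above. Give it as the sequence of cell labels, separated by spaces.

10 6 2 3 7 11 15 19

Any route must reach 3 and still end at 19 within 7 moves, so the order of the required stops is forced.
Route from 10: 2× up (reaching 2), right to 3, 4× down (reaching 19) — 7 moves in all.
Check: all required cells visited; 7 ≤ 7 moves.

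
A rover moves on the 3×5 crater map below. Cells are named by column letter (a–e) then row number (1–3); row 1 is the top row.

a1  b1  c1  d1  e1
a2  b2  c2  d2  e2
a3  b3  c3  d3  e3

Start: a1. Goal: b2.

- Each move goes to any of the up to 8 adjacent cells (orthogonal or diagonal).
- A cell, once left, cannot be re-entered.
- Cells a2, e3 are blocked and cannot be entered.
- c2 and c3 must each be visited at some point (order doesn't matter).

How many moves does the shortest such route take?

Any route passes through c2 and c3 in some order between a1 and b2. Summing Chebyshev distances along each leg and taking the cheapest ordering (a1 → c2 → c3 → b2) gives a lower bound of 2 + 1 + 1 = 4 moves.
A route of 4 moves achieves this: a1 → b1 → c2 → c3 → b2.
Since 4 matches the lower bound, it is optimal.

4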